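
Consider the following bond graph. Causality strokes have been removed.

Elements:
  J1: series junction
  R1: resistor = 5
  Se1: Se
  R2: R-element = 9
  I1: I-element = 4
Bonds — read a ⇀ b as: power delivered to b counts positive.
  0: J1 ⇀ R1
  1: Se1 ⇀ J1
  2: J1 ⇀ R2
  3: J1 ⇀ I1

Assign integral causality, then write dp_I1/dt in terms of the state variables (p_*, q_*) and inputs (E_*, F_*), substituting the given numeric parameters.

β1 →J1  (Se1 (Se) sets effort on bond)
β3 →I1  (I1 integral (f out))
β0 →J1  (common-f at J1 fixed by 3)
β2 →J1  (J1 flow already set via bond 3)

dp_I1/dt = E_Se1 - 7*p_I1/2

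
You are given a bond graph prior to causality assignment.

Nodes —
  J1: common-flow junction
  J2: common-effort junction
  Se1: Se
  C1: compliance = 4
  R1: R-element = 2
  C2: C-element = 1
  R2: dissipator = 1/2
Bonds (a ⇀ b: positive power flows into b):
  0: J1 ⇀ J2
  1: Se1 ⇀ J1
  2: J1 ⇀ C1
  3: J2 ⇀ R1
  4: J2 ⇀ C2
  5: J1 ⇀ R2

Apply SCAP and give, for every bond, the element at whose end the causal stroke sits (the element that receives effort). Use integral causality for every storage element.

b0 |J1
b1 |J1
b2 |J1
b3 |R1
b4 |J2
b5 |R2

b1 →J1  (Se1 (Se) sets effort on bond)
b2 →J1  (C1: C, integral causality)
b4 →J2  (C2 outputs effort q/C2)
b0 →J1  (J2 effort already set via bond 4)
b3 →R1  (J2 effort already set via bond 4)
b5 →R2  (closing 1-jn rule on J1)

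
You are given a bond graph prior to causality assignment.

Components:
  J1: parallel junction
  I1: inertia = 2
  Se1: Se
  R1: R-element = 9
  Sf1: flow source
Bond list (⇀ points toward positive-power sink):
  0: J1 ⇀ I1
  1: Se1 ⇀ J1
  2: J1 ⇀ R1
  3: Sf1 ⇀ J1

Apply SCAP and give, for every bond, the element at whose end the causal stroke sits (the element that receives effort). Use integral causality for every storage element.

#1 stroke at J1  (Se1 (Se) sets effort on bond)
#3 stroke at Sf1  (Sf1 (Sf) sets flow on bond)
#0 stroke at I1  (common-e at J1 fixed by 1)
#2 stroke at R1  (J1 effort already set via bond 1)

bond 0 stroke→I1
bond 1 stroke→J1
bond 2 stroke→R1
bond 3 stroke→Sf1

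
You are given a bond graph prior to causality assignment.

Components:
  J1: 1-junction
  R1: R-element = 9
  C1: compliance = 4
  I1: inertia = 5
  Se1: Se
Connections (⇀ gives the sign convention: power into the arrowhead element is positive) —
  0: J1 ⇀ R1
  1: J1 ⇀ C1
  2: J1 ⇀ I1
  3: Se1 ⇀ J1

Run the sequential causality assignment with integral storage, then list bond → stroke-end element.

#0 stroke at J1
#1 stroke at J1
#2 stroke at I1
#3 stroke at J1

b3 |J1  (Se1 fixes effort; stroke away)
b1 |J1  (C1 integral (e out))
b2 |I1  (prefer integral on I1)
b0 |J1  (1-jn J1 has f-setter on 2)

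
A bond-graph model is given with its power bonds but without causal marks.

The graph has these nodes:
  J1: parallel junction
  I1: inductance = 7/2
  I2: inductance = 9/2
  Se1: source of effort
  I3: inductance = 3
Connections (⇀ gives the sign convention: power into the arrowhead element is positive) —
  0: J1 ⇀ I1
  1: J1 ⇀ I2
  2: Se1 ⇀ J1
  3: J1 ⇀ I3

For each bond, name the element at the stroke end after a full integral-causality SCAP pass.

b2 stroke→J1  (source Se1 imposes e)
b0 stroke→I1  (J1: bond 2 brought effort, rest push out)
b1 stroke→I2  (J1 effort already set via bond 2)
b3 stroke→I3  (common-e at J1 fixed by 2)

bond 0 stroke at I1
bond 1 stroke at I2
bond 2 stroke at J1
bond 3 stroke at I3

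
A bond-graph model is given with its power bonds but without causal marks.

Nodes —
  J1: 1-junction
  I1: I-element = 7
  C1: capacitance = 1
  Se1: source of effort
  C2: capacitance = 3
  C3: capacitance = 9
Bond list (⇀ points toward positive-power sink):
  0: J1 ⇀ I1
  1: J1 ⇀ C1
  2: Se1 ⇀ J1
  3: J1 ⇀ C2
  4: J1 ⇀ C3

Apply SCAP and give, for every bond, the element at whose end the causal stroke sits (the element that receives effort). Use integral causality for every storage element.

b0 |I1
b1 |J1
b2 |J1
b3 |J1
b4 |J1

bond 2 →J1  (Se1: effort source, stroke at far end)
bond 0 →I1  (prefer integral on I1)
bond 1 →J1  (J1 flow already set via bond 0)
bond 3 →J1  (J1: bond 0 brought flow, rest push out)
bond 4 →J1  (common-f at J1 fixed by 0)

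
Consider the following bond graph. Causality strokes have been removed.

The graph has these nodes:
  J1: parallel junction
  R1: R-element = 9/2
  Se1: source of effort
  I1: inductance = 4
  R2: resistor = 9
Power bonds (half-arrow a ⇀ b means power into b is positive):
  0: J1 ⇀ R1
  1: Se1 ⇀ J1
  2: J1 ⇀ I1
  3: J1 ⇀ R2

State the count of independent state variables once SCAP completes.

b1 |J1  (Se1: effort source, stroke at far end)
b0 |R1  (J1: bond 1 brought effort, rest push out)
b2 |I1  (common-e at J1 fixed by 1)
b3 |R2  (0-jn J1 has e-setter on 1)

1  (I1 all integral)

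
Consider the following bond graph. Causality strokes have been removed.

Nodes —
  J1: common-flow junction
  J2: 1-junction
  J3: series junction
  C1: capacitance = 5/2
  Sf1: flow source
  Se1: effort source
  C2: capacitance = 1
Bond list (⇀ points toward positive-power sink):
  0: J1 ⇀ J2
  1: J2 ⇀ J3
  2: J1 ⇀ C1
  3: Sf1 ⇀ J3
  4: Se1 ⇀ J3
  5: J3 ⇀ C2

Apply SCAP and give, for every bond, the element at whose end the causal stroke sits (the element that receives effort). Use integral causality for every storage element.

β3 |Sf1  (Sf1 fixes flow; stroke at Sf1)
β4 |J3  (Se1 fixes effort; stroke away)
β1 |J3  (1-jn J3 has f-setter on 3)
β5 |J3  (1-jn J3 has f-setter on 3)
β0 |J2  (common-f at J2 fixed by 1)
β2 |J1  (common-f at J1 fixed by 0)

b0 stroke→J2
b1 stroke→J3
b2 stroke→J1
b3 stroke→Sf1
b4 stroke→J3
b5 stroke→J3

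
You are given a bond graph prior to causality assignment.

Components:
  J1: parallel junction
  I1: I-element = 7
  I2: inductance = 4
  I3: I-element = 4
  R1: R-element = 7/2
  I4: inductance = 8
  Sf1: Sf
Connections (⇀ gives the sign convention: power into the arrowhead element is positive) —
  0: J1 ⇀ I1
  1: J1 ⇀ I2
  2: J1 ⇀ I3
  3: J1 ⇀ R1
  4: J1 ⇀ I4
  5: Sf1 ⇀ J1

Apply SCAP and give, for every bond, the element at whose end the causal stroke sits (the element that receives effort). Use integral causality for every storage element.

bond 5 →Sf1  (Sf1 fixes flow; stroke at Sf1)
bond 0 →I1  (I1 integral (f out))
bond 1 →I2  (I2 integral (f out))
bond 2 →I3  (I3 outputs flow p/I3)
bond 4 →I4  (I4: I, integral causality)
bond 3 →J1  (J1 needs exactly one e-in)

bond 0 |I1
bond 1 |I2
bond 2 |I3
bond 3 |J1
bond 4 |I4
bond 5 |Sf1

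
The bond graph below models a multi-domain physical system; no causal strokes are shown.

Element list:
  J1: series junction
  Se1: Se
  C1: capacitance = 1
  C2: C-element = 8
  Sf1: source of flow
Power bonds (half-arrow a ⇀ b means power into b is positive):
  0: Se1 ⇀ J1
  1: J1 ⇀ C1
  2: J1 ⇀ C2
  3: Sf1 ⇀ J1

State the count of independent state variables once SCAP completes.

bond 0 stroke→J1  (source Se1 imposes e)
bond 3 stroke→Sf1  (source Sf1 imposes f)
bond 1 stroke→J1  (1-jn J1 has f-setter on 3)
bond 2 stroke→J1  (J1 flow already set via bond 3)

2  (C1, C2 all integral)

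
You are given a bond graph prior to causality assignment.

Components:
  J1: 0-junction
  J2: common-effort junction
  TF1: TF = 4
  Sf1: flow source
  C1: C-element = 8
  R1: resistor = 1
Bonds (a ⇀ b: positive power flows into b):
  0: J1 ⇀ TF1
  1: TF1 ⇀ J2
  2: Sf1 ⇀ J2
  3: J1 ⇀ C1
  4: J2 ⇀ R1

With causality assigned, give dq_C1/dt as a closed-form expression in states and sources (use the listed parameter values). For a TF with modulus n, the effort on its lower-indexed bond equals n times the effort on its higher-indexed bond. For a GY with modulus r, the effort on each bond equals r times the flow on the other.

#2 →Sf1  (Sf1 (Sf) sets flow on bond)
#3 →J1  (C1: C, integral causality)
#0 →TF1  (0-jn J1 has e-setter on 3)
#1 →J2  (TF1 one-in-one-out from 0)
#4 →R1  (common-e at J2 fixed by 1)

dq_C1/dt = F_Sf1/4 - q_C1/128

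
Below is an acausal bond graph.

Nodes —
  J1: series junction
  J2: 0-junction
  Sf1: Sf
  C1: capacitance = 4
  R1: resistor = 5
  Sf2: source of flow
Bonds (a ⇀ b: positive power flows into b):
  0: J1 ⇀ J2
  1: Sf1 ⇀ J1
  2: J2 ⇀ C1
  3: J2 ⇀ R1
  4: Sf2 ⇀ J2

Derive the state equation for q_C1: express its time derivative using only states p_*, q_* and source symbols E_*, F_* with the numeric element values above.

bond 1 |Sf1  (source Sf1 imposes f)
bond 4 |Sf2  (Sf2 fixes flow; stroke at Sf2)
bond 0 |J1  (J1 flow already set via bond 1)
bond 2 |J2  (prefer integral on C1)
bond 3 |R1  (0-jn J2 has e-setter on 2)

dq_C1/dt = F_Sf1 + F_Sf2 - q_C1/20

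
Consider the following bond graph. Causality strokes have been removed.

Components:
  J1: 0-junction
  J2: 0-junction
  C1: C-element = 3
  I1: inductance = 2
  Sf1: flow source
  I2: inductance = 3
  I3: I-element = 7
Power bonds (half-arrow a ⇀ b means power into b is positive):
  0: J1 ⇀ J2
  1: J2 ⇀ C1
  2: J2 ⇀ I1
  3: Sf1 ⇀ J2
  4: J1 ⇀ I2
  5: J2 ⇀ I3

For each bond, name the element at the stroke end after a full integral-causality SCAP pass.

#0 →J1
#1 →J2
#2 →I1
#3 →Sf1
#4 →I2
#5 →I3

β3 stroke at Sf1  (Sf1: flow source, stroke at near end)
β1 stroke at J2  (C1 outputs effort q/C1)
β0 stroke at J1  (J2: bond 1 brought effort, rest push out)
β2 stroke at I1  (J2 effort already set via bond 1)
β5 stroke at I3  (0-jn J2 has e-setter on 1)
β4 stroke at I2  (J1: bond 0 brought effort, rest push out)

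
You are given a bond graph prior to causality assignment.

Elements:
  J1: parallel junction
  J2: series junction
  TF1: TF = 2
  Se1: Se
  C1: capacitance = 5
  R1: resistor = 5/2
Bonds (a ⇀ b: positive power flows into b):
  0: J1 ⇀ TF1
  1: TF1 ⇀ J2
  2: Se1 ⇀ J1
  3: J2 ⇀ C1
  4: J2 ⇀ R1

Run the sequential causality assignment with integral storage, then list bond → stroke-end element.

b2 stroke→J1  (Se1 (Se) sets effort on bond)
b0 stroke→TF1  (J1: bond 2 brought effort, rest push out)
b1 stroke→J2  (through TF1, causality passes straight; one stroke at TF1)
b3 stroke→J2  (C1 outputs effort q/C1)
b4 stroke→R1  (closing 1-jn rule on J2)

β0 stroke→TF1
β1 stroke→J2
β2 stroke→J1
β3 stroke→J2
β4 stroke→R1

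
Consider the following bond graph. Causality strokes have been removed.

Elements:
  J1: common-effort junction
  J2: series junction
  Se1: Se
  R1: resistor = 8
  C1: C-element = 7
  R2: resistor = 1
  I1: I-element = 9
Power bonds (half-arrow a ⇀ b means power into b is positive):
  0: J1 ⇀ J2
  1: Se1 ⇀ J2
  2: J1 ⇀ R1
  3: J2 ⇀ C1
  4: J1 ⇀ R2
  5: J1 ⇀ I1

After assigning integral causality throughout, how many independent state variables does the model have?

2  (C1, I1 all integral)

β1 stroke at J2  (Se1: effort source, stroke at far end)
β3 stroke at J2  (C1: C, integral causality)
β0 stroke at J1  (only one flow-in slot at J2)
β2 stroke at R1  (J1: bond 0 brought effort, rest push out)
β4 stroke at R2  (J1: bond 0 brought effort, rest push out)
β5 stroke at I1  (J1 effort already set via bond 0)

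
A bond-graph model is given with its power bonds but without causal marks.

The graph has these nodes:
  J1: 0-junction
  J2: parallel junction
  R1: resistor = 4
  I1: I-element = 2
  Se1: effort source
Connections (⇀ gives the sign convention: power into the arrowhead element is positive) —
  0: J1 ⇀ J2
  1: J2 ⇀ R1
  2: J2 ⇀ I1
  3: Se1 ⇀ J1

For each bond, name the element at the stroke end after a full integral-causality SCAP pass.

β3 stroke→J1  (source Se1 imposes e)
β0 stroke→J2  (J1 effort already set via bond 3)
β1 stroke→R1  (J2: bond 0 brought effort, rest push out)
β2 stroke→I1  (J2 effort already set via bond 0)

b0 stroke at J2
b1 stroke at R1
b2 stroke at I1
b3 stroke at J1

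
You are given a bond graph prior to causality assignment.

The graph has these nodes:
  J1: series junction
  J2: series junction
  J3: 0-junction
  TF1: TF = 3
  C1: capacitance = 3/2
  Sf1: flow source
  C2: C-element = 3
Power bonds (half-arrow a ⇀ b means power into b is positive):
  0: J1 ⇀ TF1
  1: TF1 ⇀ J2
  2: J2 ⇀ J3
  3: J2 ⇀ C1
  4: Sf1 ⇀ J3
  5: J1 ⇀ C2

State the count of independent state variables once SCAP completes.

2  (C1, C2 all integral)

β4 →Sf1  (Sf1: flow source, stroke at near end)
β2 →J3  (J3: last free bond brings effort in)
β1 →J2  (J2: bond 2 brought flow, rest push out)
β3 →J2  (J2 flow already set via bond 2)
β0 →TF1  (TF1: transformer flips bond 1)
β5 →J1  (J1 flow already set via bond 0)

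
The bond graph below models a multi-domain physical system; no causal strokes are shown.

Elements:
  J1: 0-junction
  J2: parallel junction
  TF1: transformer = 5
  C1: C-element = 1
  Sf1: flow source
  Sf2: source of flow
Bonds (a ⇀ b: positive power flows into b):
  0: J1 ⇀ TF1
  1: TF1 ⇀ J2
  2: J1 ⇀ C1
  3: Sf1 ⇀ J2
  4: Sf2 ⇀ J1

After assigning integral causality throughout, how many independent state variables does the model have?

1  (C1 all integral)

#3 stroke→Sf1  (source Sf1 imposes f)
#4 stroke→Sf2  (source Sf2 imposes f)
#1 stroke→J2  (J2: last free bond brings effort in)
#0 stroke→TF1  (TF TF1: opposite of bond 1)
#2 stroke→J1  (closing 0-jn rule on J1)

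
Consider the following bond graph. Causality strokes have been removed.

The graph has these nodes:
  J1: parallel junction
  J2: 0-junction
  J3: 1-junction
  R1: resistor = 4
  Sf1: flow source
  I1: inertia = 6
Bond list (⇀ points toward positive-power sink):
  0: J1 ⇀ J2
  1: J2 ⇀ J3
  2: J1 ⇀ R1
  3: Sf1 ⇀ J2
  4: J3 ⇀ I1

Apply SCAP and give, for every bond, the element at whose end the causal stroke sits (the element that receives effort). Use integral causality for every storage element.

β0 |J2
β1 |J3
β2 |J1
β3 |Sf1
β4 |I1

#3 |Sf1  (Sf1 (Sf) sets flow on bond)
#4 |I1  (prefer integral on I1)
#1 |J3  (1-jn J3 has f-setter on 4)
#0 |J2  (J2 needs exactly one e-in)
#2 |J1  (only one effort-in slot at J1)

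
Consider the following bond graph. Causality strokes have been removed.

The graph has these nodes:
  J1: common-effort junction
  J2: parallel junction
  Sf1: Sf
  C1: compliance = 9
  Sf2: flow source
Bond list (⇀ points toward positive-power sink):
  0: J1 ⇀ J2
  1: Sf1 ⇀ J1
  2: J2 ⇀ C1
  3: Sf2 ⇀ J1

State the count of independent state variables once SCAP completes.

b1 |Sf1  (source Sf1 imposes f)
b3 |Sf2  (Sf2 (Sf) sets flow on bond)
b0 |J1  (only one effort-in slot at J1)
b2 |J2  (J2: last free bond brings effort in)

1  (C1 all integral)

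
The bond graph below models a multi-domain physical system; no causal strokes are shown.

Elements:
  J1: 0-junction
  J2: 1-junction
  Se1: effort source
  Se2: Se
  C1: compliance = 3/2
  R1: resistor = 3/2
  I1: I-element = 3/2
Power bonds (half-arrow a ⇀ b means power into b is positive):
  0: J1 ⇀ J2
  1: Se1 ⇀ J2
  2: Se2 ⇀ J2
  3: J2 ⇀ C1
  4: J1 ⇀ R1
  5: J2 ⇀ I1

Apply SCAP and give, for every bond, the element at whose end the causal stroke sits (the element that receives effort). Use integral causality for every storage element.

b1 stroke at J2  (Se1 (Se) sets effort on bond)
b2 stroke at J2  (Se2: effort source, stroke at far end)
b3 stroke at J2  (C1 integral (e out))
b5 stroke at I1  (I1 integral (f out))
b0 stroke at J2  (common-f at J2 fixed by 5)
b4 stroke at J1  (closing 0-jn rule on J1)

bond 0 |J2
bond 1 |J2
bond 2 |J2
bond 3 |J2
bond 4 |J1
bond 5 |I1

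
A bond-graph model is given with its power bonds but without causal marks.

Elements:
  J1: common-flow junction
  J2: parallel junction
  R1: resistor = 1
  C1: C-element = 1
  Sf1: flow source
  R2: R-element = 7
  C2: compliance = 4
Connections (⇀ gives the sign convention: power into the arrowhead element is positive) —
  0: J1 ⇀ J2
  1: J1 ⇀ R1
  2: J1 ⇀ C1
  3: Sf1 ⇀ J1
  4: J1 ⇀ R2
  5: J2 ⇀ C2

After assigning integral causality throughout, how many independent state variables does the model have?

β3 |Sf1  (source Sf1 imposes f)
β0 |J1  (J1: bond 3 brought flow, rest push out)
β1 |J1  (J1: bond 3 brought flow, rest push out)
β2 |J1  (J1: bond 3 brought flow, rest push out)
β4 |J1  (common-f at J1 fixed by 3)
β5 |J2  (closing 0-jn rule on J2)

2  (C1, C2 all integral)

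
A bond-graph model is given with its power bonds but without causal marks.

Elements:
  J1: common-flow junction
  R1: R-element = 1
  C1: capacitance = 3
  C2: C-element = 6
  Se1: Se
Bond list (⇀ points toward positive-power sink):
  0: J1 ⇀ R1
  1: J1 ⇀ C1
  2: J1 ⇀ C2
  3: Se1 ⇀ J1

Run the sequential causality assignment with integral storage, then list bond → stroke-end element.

b3 |J1  (Se1 fixes effort; stroke away)
b1 |J1  (C1 outputs effort q/C1)
b2 |J1  (C2 outputs effort q/C2)
b0 |R1  (only one flow-in slot at J1)

b0 →R1
b1 →J1
b2 →J1
b3 →J1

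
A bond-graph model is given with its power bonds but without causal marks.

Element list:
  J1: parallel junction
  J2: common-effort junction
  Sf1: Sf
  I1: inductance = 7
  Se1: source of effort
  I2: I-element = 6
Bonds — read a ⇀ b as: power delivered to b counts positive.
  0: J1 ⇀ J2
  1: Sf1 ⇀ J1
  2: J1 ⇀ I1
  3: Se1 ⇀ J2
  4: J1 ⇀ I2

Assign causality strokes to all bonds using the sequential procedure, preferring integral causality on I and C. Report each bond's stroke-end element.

bond 0 stroke at J1
bond 1 stroke at Sf1
bond 2 stroke at I1
bond 3 stroke at J2
bond 4 stroke at I2

#1 →Sf1  (Sf1 fixes flow; stroke at Sf1)
#3 →J2  (Se1 (Se) sets effort on bond)
#0 →J1  (common-e at J2 fixed by 3)
#2 →I1  (J1: bond 0 brought effort, rest push out)
#4 →I2  (common-e at J1 fixed by 0)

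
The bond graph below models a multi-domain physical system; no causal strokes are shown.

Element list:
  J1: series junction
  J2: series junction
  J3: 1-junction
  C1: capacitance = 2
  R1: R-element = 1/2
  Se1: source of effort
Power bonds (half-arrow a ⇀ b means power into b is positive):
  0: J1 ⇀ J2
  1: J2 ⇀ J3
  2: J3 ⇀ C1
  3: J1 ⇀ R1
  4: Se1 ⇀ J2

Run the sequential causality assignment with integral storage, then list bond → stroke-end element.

b0 stroke at J1
b1 stroke at J2
b2 stroke at J3
b3 stroke at R1
b4 stroke at J2

bond 4 |J2  (source Se1 imposes e)
bond 2 |J3  (C1 outputs effort q/C1)
bond 1 |J2  (only one flow-in slot at J3)
bond 0 |J1  (J2: last free bond brings flow in)
bond 3 |R1  (only one flow-in slot at J1)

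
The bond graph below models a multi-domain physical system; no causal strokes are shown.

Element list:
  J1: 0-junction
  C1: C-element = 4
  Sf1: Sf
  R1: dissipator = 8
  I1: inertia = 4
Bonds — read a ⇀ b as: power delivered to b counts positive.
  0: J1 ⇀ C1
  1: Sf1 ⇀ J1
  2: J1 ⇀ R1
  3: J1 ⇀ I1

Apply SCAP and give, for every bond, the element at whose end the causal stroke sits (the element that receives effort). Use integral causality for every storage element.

β0 →J1
β1 →Sf1
β2 →R1
β3 →I1

#1 →Sf1  (source Sf1 imposes f)
#0 →J1  (prefer integral on C1)
#2 →R1  (common-e at J1 fixed by 0)
#3 →I1  (0-jn J1 has e-setter on 0)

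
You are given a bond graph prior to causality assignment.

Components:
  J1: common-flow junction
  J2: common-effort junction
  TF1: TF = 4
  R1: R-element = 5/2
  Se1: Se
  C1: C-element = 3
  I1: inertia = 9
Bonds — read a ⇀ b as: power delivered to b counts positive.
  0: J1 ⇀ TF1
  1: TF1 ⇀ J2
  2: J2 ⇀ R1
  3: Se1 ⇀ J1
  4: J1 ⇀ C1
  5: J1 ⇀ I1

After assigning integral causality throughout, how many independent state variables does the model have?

bond 3 stroke at J1  (Se1 fixes effort; stroke away)
bond 4 stroke at J1  (prefer integral on C1)
bond 5 stroke at I1  (I1 integral (f out))
bond 0 stroke at J1  (common-f at J1 fixed by 5)
bond 1 stroke at TF1  (through TF1, causality passes straight; one stroke at TF1)
bond 2 stroke at J2  (closing 0-jn rule on J2)

2  (C1, I1 all integral)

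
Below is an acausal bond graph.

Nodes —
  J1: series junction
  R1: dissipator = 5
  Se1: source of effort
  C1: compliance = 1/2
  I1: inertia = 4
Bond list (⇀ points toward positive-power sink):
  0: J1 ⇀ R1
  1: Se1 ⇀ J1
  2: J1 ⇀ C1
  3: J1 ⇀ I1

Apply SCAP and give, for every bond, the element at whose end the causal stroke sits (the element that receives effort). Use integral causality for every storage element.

#1 stroke→J1  (Se1 (Se) sets effort on bond)
#2 stroke→J1  (C1 integral (e out))
#3 stroke→I1  (prefer integral on I1)
#0 stroke→J1  (common-f at J1 fixed by 3)

β0 →J1
β1 →J1
β2 →J1
β3 →I1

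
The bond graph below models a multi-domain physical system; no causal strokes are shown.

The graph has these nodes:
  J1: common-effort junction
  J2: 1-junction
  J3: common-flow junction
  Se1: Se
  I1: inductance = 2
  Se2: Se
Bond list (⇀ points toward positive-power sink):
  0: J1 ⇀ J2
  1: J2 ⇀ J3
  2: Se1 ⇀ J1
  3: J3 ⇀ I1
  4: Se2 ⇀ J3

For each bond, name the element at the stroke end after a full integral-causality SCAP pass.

β0 stroke at J2
β1 stroke at J3
β2 stroke at J1
β3 stroke at I1
β4 stroke at J3

β2 stroke→J1  (Se1 (Se) sets effort on bond)
β4 stroke→J3  (source Se2 imposes e)
β0 stroke→J2  (common-e at J1 fixed by 2)
β1 stroke→J3  (J2 needs exactly one f-in)
β3 stroke→I1  (only one flow-in slot at J3)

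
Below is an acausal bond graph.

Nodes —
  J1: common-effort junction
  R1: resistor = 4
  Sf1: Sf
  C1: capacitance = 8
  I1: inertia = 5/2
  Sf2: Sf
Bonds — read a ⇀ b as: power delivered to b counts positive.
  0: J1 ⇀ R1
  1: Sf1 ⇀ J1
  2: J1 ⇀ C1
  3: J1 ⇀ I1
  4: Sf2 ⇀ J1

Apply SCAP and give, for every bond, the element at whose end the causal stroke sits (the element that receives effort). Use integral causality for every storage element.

#1 stroke→Sf1  (Sf1 (Sf) sets flow on bond)
#4 stroke→Sf2  (Sf2: flow source, stroke at near end)
#2 stroke→J1  (C1 integral (e out))
#0 stroke→R1  (J1 effort already set via bond 2)
#3 stroke→I1  (0-jn J1 has e-setter on 2)

#0 stroke at R1
#1 stroke at Sf1
#2 stroke at J1
#3 stroke at I1
#4 stroke at Sf2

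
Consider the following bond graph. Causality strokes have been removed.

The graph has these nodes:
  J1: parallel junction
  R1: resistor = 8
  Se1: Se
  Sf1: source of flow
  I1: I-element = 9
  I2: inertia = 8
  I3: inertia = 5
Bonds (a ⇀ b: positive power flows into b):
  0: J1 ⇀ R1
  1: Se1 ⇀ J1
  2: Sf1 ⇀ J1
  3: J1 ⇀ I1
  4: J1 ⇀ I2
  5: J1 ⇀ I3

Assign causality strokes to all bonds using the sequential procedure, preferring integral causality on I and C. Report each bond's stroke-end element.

bond 1 |J1  (Se1 (Se) sets effort on bond)
bond 2 |Sf1  (Sf1 (Sf) sets flow on bond)
bond 0 |R1  (J1: bond 1 brought effort, rest push out)
bond 3 |I1  (common-e at J1 fixed by 1)
bond 4 |I2  (0-jn J1 has e-setter on 1)
bond 5 |I3  (J1 effort already set via bond 1)

#0 stroke at R1
#1 stroke at J1
#2 stroke at Sf1
#3 stroke at I1
#4 stroke at I2
#5 stroke at I3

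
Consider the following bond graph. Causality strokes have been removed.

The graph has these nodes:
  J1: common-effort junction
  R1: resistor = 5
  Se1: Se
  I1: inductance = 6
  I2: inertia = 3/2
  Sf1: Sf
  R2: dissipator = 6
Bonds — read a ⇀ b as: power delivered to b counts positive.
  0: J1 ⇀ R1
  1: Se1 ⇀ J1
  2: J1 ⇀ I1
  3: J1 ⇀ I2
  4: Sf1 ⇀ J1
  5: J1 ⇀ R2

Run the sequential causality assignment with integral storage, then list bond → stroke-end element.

β0 |R1
β1 |J1
β2 |I1
β3 |I2
β4 |Sf1
β5 |R2

bond 1 stroke at J1  (Se1 fixes effort; stroke away)
bond 4 stroke at Sf1  (Sf1 fixes flow; stroke at Sf1)
bond 0 stroke at R1  (common-e at J1 fixed by 1)
bond 2 stroke at I1  (J1 effort already set via bond 1)
bond 3 stroke at I2  (J1 effort already set via bond 1)
bond 5 stroke at R2  (J1 effort already set via bond 1)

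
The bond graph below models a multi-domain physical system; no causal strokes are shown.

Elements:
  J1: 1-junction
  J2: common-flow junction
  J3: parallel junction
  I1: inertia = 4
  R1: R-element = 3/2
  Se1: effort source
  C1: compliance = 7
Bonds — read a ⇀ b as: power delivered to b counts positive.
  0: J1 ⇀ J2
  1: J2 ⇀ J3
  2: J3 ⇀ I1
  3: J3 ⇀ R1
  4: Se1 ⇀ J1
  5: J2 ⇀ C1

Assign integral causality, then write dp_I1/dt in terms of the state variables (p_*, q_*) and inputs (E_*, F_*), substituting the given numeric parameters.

#4 stroke→J1  (source Se1 imposes e)
#0 stroke→J2  (only one flow-in slot at J1)
#2 stroke→I1  (I1: I, integral causality)
#5 stroke→J2  (prefer integral on C1)
#1 stroke→J3  (closing 1-jn rule on J2)
#3 stroke→R1  (common-e at J3 fixed by 1)

dp_I1/dt = E_Se1 - q_C1/7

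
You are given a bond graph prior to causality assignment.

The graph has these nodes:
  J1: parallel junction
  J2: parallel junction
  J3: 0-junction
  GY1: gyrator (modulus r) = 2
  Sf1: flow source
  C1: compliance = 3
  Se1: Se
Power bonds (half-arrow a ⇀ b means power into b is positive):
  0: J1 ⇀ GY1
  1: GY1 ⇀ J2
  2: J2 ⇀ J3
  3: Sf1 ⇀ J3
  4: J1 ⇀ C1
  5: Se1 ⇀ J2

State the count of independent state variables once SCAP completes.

bond 3 stroke at Sf1  (source Sf1 imposes f)
bond 5 stroke at J2  (Se1: effort source, stroke at far end)
bond 1 stroke at GY1  (0-jn J2 has e-setter on 5)
bond 2 stroke at J3  (J2: bond 5 brought effort, rest push out)
bond 0 stroke at GY1  (GY1 both-in/both-out from 1)
bond 4 stroke at J1  (J1: last free bond brings effort in)

1  (C1 all integral)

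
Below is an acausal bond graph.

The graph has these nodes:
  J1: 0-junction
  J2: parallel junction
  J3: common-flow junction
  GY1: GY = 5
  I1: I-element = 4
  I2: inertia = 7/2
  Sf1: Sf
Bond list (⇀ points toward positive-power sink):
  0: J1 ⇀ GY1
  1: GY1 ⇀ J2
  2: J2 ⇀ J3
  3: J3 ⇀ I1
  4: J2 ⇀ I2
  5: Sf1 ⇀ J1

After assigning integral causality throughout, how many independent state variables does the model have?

β5 →Sf1  (source Sf1 imposes f)
β0 →J1  (closing 0-jn rule on J1)
β1 →J2  (GY GY1: same side as bond 0)
β2 →J3  (J2 effort already set via bond 1)
β4 →I2  (J2 effort already set via bond 1)
β3 →I1  (only one flow-in slot at J3)

2  (I1, I2 all integral)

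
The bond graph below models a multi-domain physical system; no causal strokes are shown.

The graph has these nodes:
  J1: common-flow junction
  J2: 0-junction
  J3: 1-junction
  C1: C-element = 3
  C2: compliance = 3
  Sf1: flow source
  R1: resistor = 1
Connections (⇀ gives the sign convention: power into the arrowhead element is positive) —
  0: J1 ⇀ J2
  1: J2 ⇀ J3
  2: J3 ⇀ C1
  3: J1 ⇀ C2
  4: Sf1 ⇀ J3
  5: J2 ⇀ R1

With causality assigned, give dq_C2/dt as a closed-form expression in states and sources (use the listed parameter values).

dq_C2/dt = F_Sf1 - q_C2/3

β4 stroke at Sf1  (Sf1 fixes flow; stroke at Sf1)
β1 stroke at J3  (common-f at J3 fixed by 4)
β2 stroke at J3  (J3 flow already set via bond 4)
β3 stroke at J1  (C2 integral (e out))
β0 stroke at J2  (closing 1-jn rule on J1)
β5 stroke at R1  (common-e at J2 fixed by 0)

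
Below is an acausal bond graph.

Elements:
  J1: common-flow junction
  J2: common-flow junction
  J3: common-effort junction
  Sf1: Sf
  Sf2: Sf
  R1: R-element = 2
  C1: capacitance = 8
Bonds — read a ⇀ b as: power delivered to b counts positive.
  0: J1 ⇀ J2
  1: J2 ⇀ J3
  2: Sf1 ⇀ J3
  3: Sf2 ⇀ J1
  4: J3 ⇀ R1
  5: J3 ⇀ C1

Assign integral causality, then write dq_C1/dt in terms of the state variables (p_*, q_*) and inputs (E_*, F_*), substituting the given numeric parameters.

dq_C1/dt = F_Sf1 + F_Sf2 - q_C1/16

#2 stroke→Sf1  (source Sf1 imposes f)
#3 stroke→Sf2  (Sf2 (Sf) sets flow on bond)
#0 stroke→J1  (J1 flow already set via bond 3)
#1 stroke→J2  (1-jn J2 has f-setter on 0)
#5 stroke→J3  (C1: C, integral causality)
#4 stroke→R1  (common-e at J3 fixed by 5)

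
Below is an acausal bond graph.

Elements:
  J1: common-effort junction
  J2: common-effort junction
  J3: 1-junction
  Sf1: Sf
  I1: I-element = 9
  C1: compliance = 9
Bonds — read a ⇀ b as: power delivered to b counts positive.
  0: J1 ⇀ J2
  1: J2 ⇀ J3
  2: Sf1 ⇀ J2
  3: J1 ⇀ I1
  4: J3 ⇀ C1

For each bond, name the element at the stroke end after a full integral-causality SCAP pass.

b2 |Sf1  (Sf1 fixes flow; stroke at Sf1)
b3 |I1  (I1 integral (f out))
b0 |J1  (J1: last free bond brings effort in)
b1 |J2  (only one effort-in slot at J2)
b4 |J3  (common-f at J3 fixed by 1)

b0 stroke at J1
b1 stroke at J2
b2 stroke at Sf1
b3 stroke at I1
b4 stroke at J3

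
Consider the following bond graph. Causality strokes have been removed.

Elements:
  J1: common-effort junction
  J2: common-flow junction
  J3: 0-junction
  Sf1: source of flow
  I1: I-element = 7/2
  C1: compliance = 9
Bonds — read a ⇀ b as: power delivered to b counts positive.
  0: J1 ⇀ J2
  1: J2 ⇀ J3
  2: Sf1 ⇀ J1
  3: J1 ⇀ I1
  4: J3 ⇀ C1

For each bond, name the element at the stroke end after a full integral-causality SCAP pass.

bond 0 stroke at J1
bond 1 stroke at J2
bond 2 stroke at Sf1
bond 3 stroke at I1
bond 4 stroke at J3

#2 stroke at Sf1  (Sf1: flow source, stroke at near end)
#3 stroke at I1  (I1: I, integral causality)
#0 stroke at J1  (only one effort-in slot at J1)
#1 stroke at J2  (1-jn J2 has f-setter on 0)
#4 stroke at J3  (closing 0-jn rule on J3)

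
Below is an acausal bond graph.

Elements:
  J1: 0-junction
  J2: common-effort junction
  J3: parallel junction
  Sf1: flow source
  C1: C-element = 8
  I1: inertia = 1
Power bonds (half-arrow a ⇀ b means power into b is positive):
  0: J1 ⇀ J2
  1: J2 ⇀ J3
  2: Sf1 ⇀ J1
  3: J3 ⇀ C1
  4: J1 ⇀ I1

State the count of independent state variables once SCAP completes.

#2 stroke at Sf1  (Sf1 (Sf) sets flow on bond)
#3 stroke at J3  (C1: C, integral causality)
#1 stroke at J2  (common-e at J3 fixed by 3)
#0 stroke at J1  (common-e at J2 fixed by 1)
#4 stroke at I1  (J1 effort already set via bond 0)

2  (C1, I1 all integral)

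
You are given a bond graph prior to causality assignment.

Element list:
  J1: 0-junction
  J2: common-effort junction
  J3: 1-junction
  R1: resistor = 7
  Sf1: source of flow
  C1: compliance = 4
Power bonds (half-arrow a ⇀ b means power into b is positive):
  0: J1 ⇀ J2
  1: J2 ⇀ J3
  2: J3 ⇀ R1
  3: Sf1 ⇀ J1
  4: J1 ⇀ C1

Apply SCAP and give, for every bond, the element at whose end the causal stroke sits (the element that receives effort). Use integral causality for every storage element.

#3 stroke→Sf1  (Sf1 fixes flow; stroke at Sf1)
#4 stroke→J1  (C1 outputs effort q/C1)
#0 stroke→J2  (common-e at J1 fixed by 4)
#1 stroke→J3  (common-e at J2 fixed by 0)
#2 stroke→R1  (J3 needs exactly one f-in)

β0 |J2
β1 |J3
β2 |R1
β3 |Sf1
β4 |J1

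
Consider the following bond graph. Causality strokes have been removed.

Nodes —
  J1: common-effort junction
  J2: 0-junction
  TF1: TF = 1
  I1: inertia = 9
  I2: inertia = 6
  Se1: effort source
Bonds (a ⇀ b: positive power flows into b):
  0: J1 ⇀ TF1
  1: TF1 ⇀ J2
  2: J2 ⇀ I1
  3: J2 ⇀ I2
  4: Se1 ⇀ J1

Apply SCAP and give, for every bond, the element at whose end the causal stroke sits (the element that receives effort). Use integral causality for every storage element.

b4 stroke→J1  (Se1 (Se) sets effort on bond)
b0 stroke→TF1  (0-jn J1 has e-setter on 4)
b1 stroke→J2  (TF TF1: opposite of bond 0)
b2 stroke→I1  (0-jn J2 has e-setter on 1)
b3 stroke→I2  (J2: bond 1 brought effort, rest push out)

β0 stroke→TF1
β1 stroke→J2
β2 stroke→I1
β3 stroke→I2
β4 stroke→J1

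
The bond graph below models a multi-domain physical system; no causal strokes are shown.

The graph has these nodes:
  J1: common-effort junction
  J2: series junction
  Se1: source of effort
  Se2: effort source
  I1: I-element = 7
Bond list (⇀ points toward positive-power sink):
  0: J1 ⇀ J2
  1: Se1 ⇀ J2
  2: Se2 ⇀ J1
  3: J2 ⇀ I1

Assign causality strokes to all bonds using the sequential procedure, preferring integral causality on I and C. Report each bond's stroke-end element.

#1 stroke at J2  (Se1: effort source, stroke at far end)
#2 stroke at J1  (source Se2 imposes e)
#0 stroke at J2  (0-jn J1 has e-setter on 2)
#3 stroke at I1  (J2 needs exactly one f-in)

#0 |J2
#1 |J2
#2 |J1
#3 |I1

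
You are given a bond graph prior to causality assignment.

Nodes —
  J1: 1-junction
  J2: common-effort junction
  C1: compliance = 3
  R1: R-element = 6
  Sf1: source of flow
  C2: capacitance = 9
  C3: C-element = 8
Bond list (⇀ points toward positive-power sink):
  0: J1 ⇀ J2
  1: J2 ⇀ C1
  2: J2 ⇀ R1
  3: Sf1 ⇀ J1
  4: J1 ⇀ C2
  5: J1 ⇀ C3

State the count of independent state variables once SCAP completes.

β3 stroke→Sf1  (Sf1 (Sf) sets flow on bond)
β0 stroke→J1  (J1 flow already set via bond 3)
β4 stroke→J1  (J1 flow already set via bond 3)
β5 stroke→J1  (1-jn J1 has f-setter on 3)
β1 stroke→J2  (C1 outputs effort q/C1)
β2 stroke→R1  (J2: bond 1 brought effort, rest push out)

3  (C1, C2, C3 all integral)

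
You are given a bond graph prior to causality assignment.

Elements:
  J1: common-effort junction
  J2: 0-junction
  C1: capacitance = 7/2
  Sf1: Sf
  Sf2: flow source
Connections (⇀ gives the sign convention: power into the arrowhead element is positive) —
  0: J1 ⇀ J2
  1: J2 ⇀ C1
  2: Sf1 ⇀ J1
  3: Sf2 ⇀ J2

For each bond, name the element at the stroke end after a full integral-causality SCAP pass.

bond 2 stroke→Sf1  (source Sf1 imposes f)
bond 3 stroke→Sf2  (Sf2 (Sf) sets flow on bond)
bond 0 stroke→J1  (closing 0-jn rule on J1)
bond 1 stroke→J2  (only one effort-in slot at J2)

b0 |J1
b1 |J2
b2 |Sf1
b3 |Sf2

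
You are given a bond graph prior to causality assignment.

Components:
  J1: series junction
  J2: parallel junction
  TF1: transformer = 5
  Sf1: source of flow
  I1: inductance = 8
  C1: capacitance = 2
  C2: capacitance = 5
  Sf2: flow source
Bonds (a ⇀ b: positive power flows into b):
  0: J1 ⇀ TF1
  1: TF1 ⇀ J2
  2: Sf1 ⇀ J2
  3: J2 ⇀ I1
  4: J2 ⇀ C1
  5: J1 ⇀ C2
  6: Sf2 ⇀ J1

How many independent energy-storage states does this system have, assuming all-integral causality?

β2 stroke→Sf1  (Sf1 (Sf) sets flow on bond)
β6 stroke→Sf2  (source Sf2 imposes f)
β0 stroke→J1  (common-f at J1 fixed by 6)
β5 stroke→J1  (J1: bond 6 brought flow, rest push out)
β1 stroke→TF1  (through TF1, causality passes straight; one stroke at TF1)
β3 stroke→I1  (I1 integral (f out))
β4 stroke→J2  (closing 0-jn rule on J2)

3  (C1, C2, I1 all integral)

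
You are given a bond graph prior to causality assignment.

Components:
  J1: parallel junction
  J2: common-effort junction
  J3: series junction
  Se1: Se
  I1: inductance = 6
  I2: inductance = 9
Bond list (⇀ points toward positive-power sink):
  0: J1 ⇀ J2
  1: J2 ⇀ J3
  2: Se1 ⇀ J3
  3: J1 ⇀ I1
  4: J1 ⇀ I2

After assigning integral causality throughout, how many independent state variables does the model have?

2  (I1, I2 all integral)

bond 2 stroke→J3  (Se1 fixes effort; stroke away)
bond 1 stroke→J2  (closing 1-jn rule on J3)
bond 0 stroke→J1  (J2 effort already set via bond 1)
bond 3 stroke→I1  (common-e at J1 fixed by 0)
bond 4 stroke→I2  (J1: bond 0 brought effort, rest push out)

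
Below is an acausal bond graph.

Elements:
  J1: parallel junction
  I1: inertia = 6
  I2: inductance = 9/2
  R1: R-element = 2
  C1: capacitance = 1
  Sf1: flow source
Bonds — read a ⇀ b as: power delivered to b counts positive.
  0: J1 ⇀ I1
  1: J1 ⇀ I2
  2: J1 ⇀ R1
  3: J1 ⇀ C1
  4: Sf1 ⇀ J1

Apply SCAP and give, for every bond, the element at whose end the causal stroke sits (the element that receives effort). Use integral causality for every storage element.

#0 stroke at I1
#1 stroke at I2
#2 stroke at R1
#3 stroke at J1
#4 stroke at Sf1

β4 stroke at Sf1  (Sf1: flow source, stroke at near end)
β0 stroke at I1  (prefer integral on I1)
β1 stroke at I2  (I2 outputs flow p/I2)
β3 stroke at J1  (C1 integral (e out))
β2 stroke at R1  (0-jn J1 has e-setter on 3)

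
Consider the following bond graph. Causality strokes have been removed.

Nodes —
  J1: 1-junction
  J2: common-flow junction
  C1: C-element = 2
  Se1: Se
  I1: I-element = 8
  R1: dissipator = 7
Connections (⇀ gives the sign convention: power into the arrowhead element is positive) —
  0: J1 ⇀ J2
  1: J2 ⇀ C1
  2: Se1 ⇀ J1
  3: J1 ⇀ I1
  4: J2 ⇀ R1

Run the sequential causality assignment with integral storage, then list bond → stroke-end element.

#0 stroke at J1
#1 stroke at J2
#2 stroke at J1
#3 stroke at I1
#4 stroke at J2

b2 stroke at J1  (source Se1 imposes e)
b1 stroke at J2  (C1 outputs effort q/C1)
b3 stroke at I1  (I1 integral (f out))
b0 stroke at J1  (common-f at J1 fixed by 3)
b4 stroke at J2  (common-f at J2 fixed by 0)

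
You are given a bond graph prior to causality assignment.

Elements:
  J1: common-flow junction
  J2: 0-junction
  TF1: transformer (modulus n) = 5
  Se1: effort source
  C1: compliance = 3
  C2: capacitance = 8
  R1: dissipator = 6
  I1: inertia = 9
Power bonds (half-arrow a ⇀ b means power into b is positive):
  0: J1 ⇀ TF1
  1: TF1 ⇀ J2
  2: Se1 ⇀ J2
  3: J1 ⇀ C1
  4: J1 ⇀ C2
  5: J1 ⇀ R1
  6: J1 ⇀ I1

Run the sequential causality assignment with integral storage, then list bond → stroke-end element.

b0 →J1
b1 →TF1
b2 →J2
b3 →J1
b4 →J1
b5 →J1
b6 →I1

b2 stroke at J2  (source Se1 imposes e)
b1 stroke at TF1  (common-e at J2 fixed by 2)
b0 stroke at J1  (TF1: transformer flips bond 1)
b3 stroke at J1  (prefer integral on C1)
b4 stroke at J1  (prefer integral on C2)
b6 stroke at I1  (I1: I, integral causality)
b5 stroke at J1  (J1 flow already set via bond 6)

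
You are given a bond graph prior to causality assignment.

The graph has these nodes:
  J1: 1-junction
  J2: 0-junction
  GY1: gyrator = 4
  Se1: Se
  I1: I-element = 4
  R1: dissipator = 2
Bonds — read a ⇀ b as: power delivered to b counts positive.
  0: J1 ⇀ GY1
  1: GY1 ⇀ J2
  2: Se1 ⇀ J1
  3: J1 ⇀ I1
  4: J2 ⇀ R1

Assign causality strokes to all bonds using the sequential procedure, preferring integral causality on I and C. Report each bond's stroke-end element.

β2 |J1  (source Se1 imposes e)
β3 |I1  (I1: I, integral causality)
β0 |J1  (common-f at J1 fixed by 3)
β1 |J2  (GY1 both-in/both-out from 0)
β4 |R1  (0-jn J2 has e-setter on 1)

β0 stroke→J1
β1 stroke→J2
β2 stroke→J1
β3 stroke→I1
β4 stroke→R1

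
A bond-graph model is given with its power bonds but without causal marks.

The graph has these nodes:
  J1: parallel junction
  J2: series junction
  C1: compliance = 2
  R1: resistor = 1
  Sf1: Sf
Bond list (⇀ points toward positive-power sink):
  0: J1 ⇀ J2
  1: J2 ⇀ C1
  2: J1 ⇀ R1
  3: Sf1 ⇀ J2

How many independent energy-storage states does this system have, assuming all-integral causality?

1  (C1 all integral)

β3 stroke→Sf1  (Sf1: flow source, stroke at near end)
β0 stroke→J2  (J2: bond 3 brought flow, rest push out)
β1 stroke→J2  (J2 flow already set via bond 3)
β2 stroke→J1  (closing 0-jn rule on J1)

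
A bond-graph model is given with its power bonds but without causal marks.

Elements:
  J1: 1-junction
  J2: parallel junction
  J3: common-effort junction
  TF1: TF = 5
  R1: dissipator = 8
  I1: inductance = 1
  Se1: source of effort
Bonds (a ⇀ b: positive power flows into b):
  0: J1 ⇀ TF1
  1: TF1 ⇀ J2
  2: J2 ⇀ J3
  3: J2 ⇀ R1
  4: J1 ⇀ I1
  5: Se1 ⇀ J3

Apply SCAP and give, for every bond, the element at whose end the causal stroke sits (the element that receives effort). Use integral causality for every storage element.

β5 →J3  (source Se1 imposes e)
β2 →J2  (0-jn J3 has e-setter on 5)
β1 →TF1  (J2 effort already set via bond 2)
β3 →R1  (common-e at J2 fixed by 2)
β0 →J1  (TF1: transformer flips bond 1)
β4 →I1  (closing 1-jn rule on J1)

#0 |J1
#1 |TF1
#2 |J2
#3 |R1
#4 |I1
#5 |J3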